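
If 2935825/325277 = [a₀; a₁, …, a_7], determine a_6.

1

2935825 ÷ 325277 → quotient 9, remainder 8332
325277 ÷ 8332 → quotient 39, remainder 329
8332 ÷ 329 → quotient 25, remainder 107
329 ÷ 107 → quotient 3, remainder 8
107 ÷ 8 → quotient 13, remainder 3
8 ÷ 3 → quotient 2, remainder 2
3 ÷ 2 → quotient 1, remainder 1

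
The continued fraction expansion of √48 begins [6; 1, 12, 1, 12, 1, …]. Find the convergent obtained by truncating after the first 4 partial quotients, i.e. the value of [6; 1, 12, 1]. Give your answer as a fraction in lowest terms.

Compute successive convergents:
a_0 = 6: 6/1
a_1 = 1: 7/1
a_2 = 12: 90/13
a_3 = 1: 97/14

97/14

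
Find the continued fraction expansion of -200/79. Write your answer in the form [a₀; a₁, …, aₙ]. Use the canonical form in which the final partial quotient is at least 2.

[-3; 2, 7, 2, 2]

-200 = -3·79 + 37, so a_0 = -3
79 = 2·37 + 5, so a_1 = 2
37 = 7·5 + 2, so a_2 = 7
5 = 2·2 + 1, so a_3 = 2
2 = 2·1 + 0, so a_4 = 2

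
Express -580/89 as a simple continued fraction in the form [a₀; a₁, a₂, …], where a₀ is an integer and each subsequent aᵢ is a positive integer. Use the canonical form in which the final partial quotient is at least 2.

[-7; 2, 14, 3]

Apply division with remainder until the remainder is 0:
-580 = -7·89 + 43, so a_0 = -7
89 = 2·43 + 3, so a_1 = 2
43 = 14·3 + 1, so a_2 = 14
3 = 3·1 + 0, so a_3 = 3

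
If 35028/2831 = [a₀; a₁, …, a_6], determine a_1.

2

Apply division with remainder until the remainder is 0:
35028 = 12·2831 + 1056, so a_0 = 12
2831 = 2·1056 + 719, so a_1 = 2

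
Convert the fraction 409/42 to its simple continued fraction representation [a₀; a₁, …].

[9; 1, 2, 1, 4, 2]

Run the Euclidean algorithm, recording each quotient:
409 = 9·42 + 31, so a_0 = 9
42 = 1·31 + 11, so a_1 = 1
31 = 2·11 + 9, so a_2 = 2
11 = 1·9 + 2, so a_3 = 1
9 = 4·2 + 1, so a_4 = 4
2 = 2·1 + 0, so a_5 = 2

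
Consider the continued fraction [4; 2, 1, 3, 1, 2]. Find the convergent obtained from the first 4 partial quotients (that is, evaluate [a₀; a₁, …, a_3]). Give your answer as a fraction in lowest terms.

48/11

Start with 3.
1 + 1/(3/1) = 1 + 1/3 = 4/3
2 + 1/(4/3) = 2 + 3/4 = 11/4
4 + 1/(11/4) = 4 + 4/11 = 48/11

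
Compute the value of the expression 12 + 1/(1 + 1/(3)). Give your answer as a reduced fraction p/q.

Start with 3.
1 + 1/(3/1) = 1 + 1/3 = 4/3
12 + 1/(4/3) = 12 + 3/4 = 51/4

51/4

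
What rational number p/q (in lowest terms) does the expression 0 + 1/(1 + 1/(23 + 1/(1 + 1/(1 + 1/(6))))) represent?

Start with 6.
1 + 1/(6/1) = 1 + 1/6 = 7/6
1 + 1/(7/6) = 1 + 6/7 = 13/7
23 + 1/(13/7) = 23 + 7/13 = 306/13
1 + 1/(306/13) = 1 + 13/306 = 319/306
0 + 1/(319/306) = 0 + 306/319 = 306/319

306/319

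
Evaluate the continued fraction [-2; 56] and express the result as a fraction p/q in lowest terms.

-111/56

Start with 56.
-2 + 1/(56/1) = -2 + 1/56 = -111/56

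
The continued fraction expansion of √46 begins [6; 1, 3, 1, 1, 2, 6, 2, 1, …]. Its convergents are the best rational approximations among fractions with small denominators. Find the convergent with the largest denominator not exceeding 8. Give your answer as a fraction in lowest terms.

34/5

List convergents until the denominator exceeds the bound:
a_0 = 6: 6/1  (≤ bound)
a_1 = 1: 7/1  (≤ bound)
a_2 = 3: 27/4  (≤ bound)
a_3 = 1: 34/5  (≤ bound)
a_4 = 1: 61/9  (> 8, stop)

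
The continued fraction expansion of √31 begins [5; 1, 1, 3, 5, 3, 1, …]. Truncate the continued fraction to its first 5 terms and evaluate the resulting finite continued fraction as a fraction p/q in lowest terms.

206/37

a_0 = 5: 5/1
a_1 = 1: 6/1
a_2 = 1: 11/2
a_3 = 3: 39/7
a_4 = 5: 206/37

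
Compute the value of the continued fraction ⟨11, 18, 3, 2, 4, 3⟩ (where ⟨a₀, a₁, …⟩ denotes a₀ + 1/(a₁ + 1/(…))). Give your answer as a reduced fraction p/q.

Start with 3.
4 + 1/(3/1) = 4 + 1/3 = 13/3
2 + 1/(13/3) = 2 + 3/13 = 29/13
3 + 1/(29/13) = 3 + 13/29 = 100/29
18 + 1/(100/29) = 18 + 29/100 = 1829/100
11 + 1/(1829/100) = 11 + 100/1829 = 20219/1829

20219/1829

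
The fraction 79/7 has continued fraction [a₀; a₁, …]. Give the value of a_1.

⌊79/7⌋ = 11, remainder 2
⌊7/2⌋ = 3, remainder 1

3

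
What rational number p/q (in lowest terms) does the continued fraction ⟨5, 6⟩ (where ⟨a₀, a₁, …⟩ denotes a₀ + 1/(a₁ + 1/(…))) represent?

31/6

Start with 6.
5 + 1/(6/1) = 5 + 1/6 = 31/6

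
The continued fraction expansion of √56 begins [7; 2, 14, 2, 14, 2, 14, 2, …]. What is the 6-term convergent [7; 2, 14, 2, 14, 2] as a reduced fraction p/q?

13455/1798

Start with 2.
14 + 1/(2/1) = 14 + 1/2 = 29/2
2 + 1/(29/2) = 2 + 2/29 = 60/29
14 + 1/(60/29) = 14 + 29/60 = 869/60
2 + 1/(869/60) = 2 + 60/869 = 1798/869
7 + 1/(1798/869) = 7 + 869/1798 = 13455/1798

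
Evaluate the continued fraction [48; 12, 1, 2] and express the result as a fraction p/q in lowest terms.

1827/38

a_0 = 48: 48/1
a_1 = 12: 577/12
a_2 = 1: 625/13
a_3 = 2: 1827/38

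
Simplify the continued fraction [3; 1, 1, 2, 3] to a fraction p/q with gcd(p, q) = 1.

61/17

Start with 3.
2 + 1/(3/1) = 2 + 1/3 = 7/3
1 + 1/(7/3) = 1 + 3/7 = 10/7
1 + 1/(10/7) = 1 + 7/10 = 17/10
3 + 1/(17/10) = 3 + 10/17 = 61/17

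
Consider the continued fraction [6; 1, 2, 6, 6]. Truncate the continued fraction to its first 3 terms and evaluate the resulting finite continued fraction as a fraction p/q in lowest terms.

a_0 = 6: 6/1
a_1 = 1: 7/1
a_2 = 2: 20/3

20/3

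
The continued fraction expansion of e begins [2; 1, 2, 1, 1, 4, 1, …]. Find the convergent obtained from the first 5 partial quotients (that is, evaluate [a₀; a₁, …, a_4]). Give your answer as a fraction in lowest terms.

a_0 = 2: 2/1
a_1 = 1: 3/1
a_2 = 2: 8/3
a_3 = 1: 11/4
a_4 = 1: 19/7

19/7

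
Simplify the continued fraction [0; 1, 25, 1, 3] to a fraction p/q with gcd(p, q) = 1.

Work from the innermost term outward:
Start with 3.
1 + 1/(3/1) = 1 + 1/3 = 4/3
25 + 1/(4/3) = 25 + 3/4 = 103/4
1 + 1/(103/4) = 1 + 4/103 = 107/103
0 + 1/(107/103) = 0 + 103/107 = 103/107

103/107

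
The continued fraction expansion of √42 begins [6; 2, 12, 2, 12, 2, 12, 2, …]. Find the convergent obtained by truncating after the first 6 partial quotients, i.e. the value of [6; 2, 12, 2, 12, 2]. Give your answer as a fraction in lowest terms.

Use the convergent recurrence hₖ = aₖ·hₖ₋₁ + hₖ₋₂ (and likewise for the denominators kₖ):
a_0 = 6: 6/1
a_1 = 2: 13/2
a_2 = 12: 162/25
a_3 = 2: 337/52
a_4 = 12: 4206/649
a_5 = 2: 8749/1350

8749/1350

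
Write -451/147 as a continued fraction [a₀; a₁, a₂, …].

-451 ÷ 147 → quotient -4, remainder 137
147 ÷ 137 → quotient 1, remainder 10
137 ÷ 10 → quotient 13, remainder 7
10 ÷ 7 → quotient 1, remainder 3
7 ÷ 3 → quotient 2, remainder 1
3 ÷ 1 → quotient 3, remainder 0

[-4; 1, 13, 1, 2, 3]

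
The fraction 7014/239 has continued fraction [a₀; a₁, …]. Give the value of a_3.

7

Repeatedly divide and take the remainder:
7014 ÷ 239 → quotient 29, remainder 83
239 ÷ 83 → quotient 2, remainder 73
83 ÷ 73 → quotient 1, remainder 10
73 ÷ 10 → quotient 7, remainder 3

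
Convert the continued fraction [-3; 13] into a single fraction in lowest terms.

-38/13

Build up convergents one term at a time:
a_0 = -3: -3/1
a_1 = 13: -38/13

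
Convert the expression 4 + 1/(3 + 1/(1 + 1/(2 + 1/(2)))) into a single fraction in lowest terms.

Start with 2.
2 + 1/(2/1) = 2 + 1/2 = 5/2
1 + 1/(5/2) = 1 + 2/5 = 7/5
3 + 1/(7/5) = 3 + 5/7 = 26/7
4 + 1/(26/7) = 4 + 7/26 = 111/26

111/26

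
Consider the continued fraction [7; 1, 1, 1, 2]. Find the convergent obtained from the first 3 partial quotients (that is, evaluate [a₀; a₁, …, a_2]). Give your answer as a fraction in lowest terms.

15/2

Start with 1.
1 + 1/(1/1) = 1 + 1/1 = 2/1
7 + 1/(2/1) = 7 + 1/2 = 15/2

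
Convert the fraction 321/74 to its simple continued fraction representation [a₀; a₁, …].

321 ÷ 74 → quotient 4, remainder 25
74 ÷ 25 → quotient 2, remainder 24
25 ÷ 24 → quotient 1, remainder 1
24 ÷ 1 → quotient 24, remainder 0

[4; 2, 1, 24]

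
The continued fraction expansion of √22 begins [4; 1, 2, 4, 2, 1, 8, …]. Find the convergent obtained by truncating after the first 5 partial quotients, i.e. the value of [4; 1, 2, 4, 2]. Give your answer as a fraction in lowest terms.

Start with 2.
4 + 1/(2/1) = 4 + 1/2 = 9/2
2 + 1/(9/2) = 2 + 2/9 = 20/9
1 + 1/(20/9) = 1 + 9/20 = 29/20
4 + 1/(29/20) = 4 + 20/29 = 136/29

136/29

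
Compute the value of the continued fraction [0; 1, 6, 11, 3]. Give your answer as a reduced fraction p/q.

a_0 = 0: 0/1
a_1 = 1: 1/1
a_2 = 6: 6/7
a_3 = 11: 67/78
a_4 = 3: 207/241

207/241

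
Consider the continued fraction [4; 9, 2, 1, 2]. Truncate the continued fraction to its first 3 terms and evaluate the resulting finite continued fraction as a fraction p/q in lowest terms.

a_0 = 4: 4/1
a_1 = 9: 37/9
a_2 = 2: 78/19

78/19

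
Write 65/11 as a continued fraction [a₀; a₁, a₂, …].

Apply division with remainder until the remainder is 0:
65 = 5·11 + 10, so a_0 = 5
11 = 1·10 + 1, so a_1 = 1
10 = 10·1 + 0, so a_2 = 10

[5; 1, 10]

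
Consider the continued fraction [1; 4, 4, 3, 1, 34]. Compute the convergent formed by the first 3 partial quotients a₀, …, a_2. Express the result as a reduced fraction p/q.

21/17

Start with 4.
4 + 1/(4/1) = 4 + 1/4 = 17/4
1 + 1/(17/4) = 1 + 4/17 = 21/17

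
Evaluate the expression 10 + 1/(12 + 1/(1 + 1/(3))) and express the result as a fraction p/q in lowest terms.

514/51

a_0 = 10: 10/1
a_1 = 12: 121/12
a_2 = 1: 131/13
a_3 = 3: 514/51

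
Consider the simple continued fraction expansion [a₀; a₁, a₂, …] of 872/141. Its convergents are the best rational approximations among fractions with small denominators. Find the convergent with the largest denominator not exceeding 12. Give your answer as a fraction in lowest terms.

a_0 = 6: 6/1  (≤ bound)
a_1 = 5: 31/5  (≤ bound)
a_2 = 2: 68/11  (≤ bound)
a_3 = 2: 167/27  (> 12, stop)

68/11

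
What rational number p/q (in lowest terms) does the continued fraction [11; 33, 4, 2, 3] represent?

a_0 = 11: 11/1
a_1 = 33: 364/33
a_2 = 4: 1467/133
a_3 = 2: 3298/299
a_4 = 3: 11361/1030

11361/1030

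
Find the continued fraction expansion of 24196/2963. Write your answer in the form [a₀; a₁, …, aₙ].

⌊24196/2963⌋ = 8, remainder 492
⌊2963/492⌋ = 6, remainder 11
⌊492/11⌋ = 44, remainder 8
⌊11/8⌋ = 1, remainder 3
⌊8/3⌋ = 2, remainder 2
⌊3/2⌋ = 1, remainder 1
⌊2/1⌋ = 2, remainder 0

[8; 6, 44, 1, 2, 1, 2]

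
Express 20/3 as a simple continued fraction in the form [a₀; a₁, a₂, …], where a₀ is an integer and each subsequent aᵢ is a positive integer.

[6; 1, 2]

⌊20/3⌋ = 6, remainder 2
⌊3/2⌋ = 1, remainder 1
⌊2/1⌋ = 2, remainder 0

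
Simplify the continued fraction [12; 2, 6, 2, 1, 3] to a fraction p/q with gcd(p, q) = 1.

1882/151

a_0 = 12: 12/1
a_1 = 2: 25/2
a_2 = 6: 162/13
a_3 = 2: 349/28
a_4 = 1: 511/41
a_5 = 3: 1882/151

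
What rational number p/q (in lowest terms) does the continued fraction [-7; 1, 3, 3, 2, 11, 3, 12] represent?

Work from the innermost term outward:
Start with 12.
3 + 1/(12/1) = 3 + 1/12 = 37/12
11 + 1/(37/12) = 11 + 12/37 = 419/37
2 + 1/(419/37) = 2 + 37/419 = 875/419
3 + 1/(875/419) = 3 + 419/875 = 3044/875
3 + 1/(3044/875) = 3 + 875/3044 = 10007/3044
1 + 1/(10007/3044) = 1 + 3044/10007 = 13051/10007
-7 + 1/(13051/10007) = -7 + 10007/13051 = -81350/13051

-81350/13051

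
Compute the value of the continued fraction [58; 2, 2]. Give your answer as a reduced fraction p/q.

292/5

Start with 2.
2 + 1/(2/1) = 2 + 1/2 = 5/2
58 + 1/(5/2) = 58 + 2/5 = 292/5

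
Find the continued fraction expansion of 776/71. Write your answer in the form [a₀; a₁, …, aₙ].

Apply division with remainder until the remainder is 0:
776 = 10·71 + 66, so a_0 = 10
71 = 1·66 + 5, so a_1 = 1
66 = 13·5 + 1, so a_2 = 13
5 = 5·1 + 0, so a_3 = 5

[10; 1, 13, 5]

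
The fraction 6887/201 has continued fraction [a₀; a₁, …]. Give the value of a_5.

⌊6887/201⌋ = 34, remainder 53
⌊201/53⌋ = 3, remainder 42
⌊53/42⌋ = 1, remainder 11
⌊42/11⌋ = 3, remainder 9
⌊11/9⌋ = 1, remainder 2
⌊9/2⌋ = 4, remainder 1

4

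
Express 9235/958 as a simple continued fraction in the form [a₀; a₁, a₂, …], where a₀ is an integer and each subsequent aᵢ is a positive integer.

Run the Euclidean algorithm, recording each quotient:
9235 = 9·958 + 613, so a_0 = 9
958 = 1·613 + 345, so a_1 = 1
613 = 1·345 + 268, so a_2 = 1
345 = 1·268 + 77, so a_3 = 1
268 = 3·77 + 37, so a_4 = 3
77 = 2·37 + 3, so a_5 = 2
37 = 12·3 + 1, so a_6 = 12
3 = 3·1 + 0, so a_7 = 3

[9; 1, 1, 1, 3, 2, 12, 3]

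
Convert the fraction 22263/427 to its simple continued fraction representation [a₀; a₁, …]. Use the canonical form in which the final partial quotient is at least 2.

⌊22263/427⌋ = 52, remainder 59
⌊427/59⌋ = 7, remainder 14
⌊59/14⌋ = 4, remainder 3
⌊14/3⌋ = 4, remainder 2
⌊3/2⌋ = 1, remainder 1
⌊2/1⌋ = 2, remainder 0

[52; 7, 4, 4, 1, 2]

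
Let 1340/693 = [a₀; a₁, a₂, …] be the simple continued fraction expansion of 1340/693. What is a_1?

1

Repeatedly divide and take the remainder:
⌊1340/693⌋ = 1, remainder 647
⌊693/647⌋ = 1, remainder 46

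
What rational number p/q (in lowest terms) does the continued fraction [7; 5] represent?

Compute successive convergents:
a_0 = 7: 7/1
a_1 = 5: 36/5

36/5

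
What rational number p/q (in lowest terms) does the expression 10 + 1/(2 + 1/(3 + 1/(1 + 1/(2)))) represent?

261/25

Start with 2.
1 + 1/(2/1) = 1 + 1/2 = 3/2
3 + 1/(3/2) = 3 + 2/3 = 11/3
2 + 1/(11/3) = 2 + 3/11 = 25/11
10 + 1/(25/11) = 10 + 11/25 = 261/25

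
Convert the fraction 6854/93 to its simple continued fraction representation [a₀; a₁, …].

[73; 1, 2, 3, 9]

Apply division with remainder until the remainder is 0:
6854 ÷ 93 → quotient 73, remainder 65
93 ÷ 65 → quotient 1, remainder 28
65 ÷ 28 → quotient 2, remainder 9
28 ÷ 9 → quotient 3, remainder 1
9 ÷ 1 → quotient 9, remainder 0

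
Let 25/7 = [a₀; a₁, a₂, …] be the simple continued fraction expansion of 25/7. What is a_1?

1

25 ÷ 7 → quotient 3, remainder 4
7 ÷ 4 → quotient 1, remainder 3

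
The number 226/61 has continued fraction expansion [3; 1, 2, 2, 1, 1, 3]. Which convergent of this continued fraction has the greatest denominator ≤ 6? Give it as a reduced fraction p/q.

11/3

List convergents until the denominator exceeds the bound:
a_0 = 3: 3/1  (≤ bound)
a_1 = 1: 4/1  (≤ bound)
a_2 = 2: 11/3  (≤ bound)
a_3 = 2: 26/7  (> 6, stop)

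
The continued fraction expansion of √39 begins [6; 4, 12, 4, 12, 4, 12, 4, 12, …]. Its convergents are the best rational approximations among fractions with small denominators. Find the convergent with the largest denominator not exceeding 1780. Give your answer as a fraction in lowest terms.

a_0 = 6: 6/1  (≤ bound)
a_1 = 4: 25/4  (≤ bound)
a_2 = 12: 306/49  (≤ bound)
a_3 = 4: 1249/200  (≤ bound)
a_4 = 12: 15294/2449  (> 1780, stop)

1249/200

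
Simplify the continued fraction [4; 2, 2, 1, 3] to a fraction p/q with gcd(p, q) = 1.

115/26

Start with 3.
1 + 1/(3/1) = 1 + 1/3 = 4/3
2 + 1/(4/3) = 2 + 3/4 = 11/4
2 + 1/(11/4) = 2 + 4/11 = 26/11
4 + 1/(26/11) = 4 + 11/26 = 115/26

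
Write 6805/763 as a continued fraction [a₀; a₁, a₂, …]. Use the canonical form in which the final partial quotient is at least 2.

[8; 1, 11, 3, 3, 1, 4]

6805 = 8·763 + 701, so a_0 = 8
763 = 1·701 + 62, so a_1 = 1
701 = 11·62 + 19, so a_2 = 11
62 = 3·19 + 5, so a_3 = 3
19 = 3·5 + 4, so a_4 = 3
5 = 1·4 + 1, so a_5 = 1
4 = 4·1 + 0, so a_6 = 4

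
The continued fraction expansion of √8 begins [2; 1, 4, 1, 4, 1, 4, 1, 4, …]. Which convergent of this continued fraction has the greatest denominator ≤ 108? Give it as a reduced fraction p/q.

a_0 = 2: 2/1  (≤ bound)
a_1 = 1: 3/1  (≤ bound)
a_2 = 4: 14/5  (≤ bound)
a_3 = 1: 17/6  (≤ bound)
a_4 = 4: 82/29  (≤ bound)
a_5 = 1: 99/35  (≤ bound)
a_6 = 4: 478/169  (> 108, stop)

99/35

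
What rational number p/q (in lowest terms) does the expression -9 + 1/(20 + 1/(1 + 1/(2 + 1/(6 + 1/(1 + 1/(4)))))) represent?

-19810/2213

Start with 4.
1 + 1/(4/1) = 1 + 1/4 = 5/4
6 + 1/(5/4) = 6 + 4/5 = 34/5
2 + 1/(34/5) = 2 + 5/34 = 73/34
1 + 1/(73/34) = 1 + 34/73 = 107/73
20 + 1/(107/73) = 20 + 73/107 = 2213/107
-9 + 1/(2213/107) = -9 + 107/2213 = -19810/2213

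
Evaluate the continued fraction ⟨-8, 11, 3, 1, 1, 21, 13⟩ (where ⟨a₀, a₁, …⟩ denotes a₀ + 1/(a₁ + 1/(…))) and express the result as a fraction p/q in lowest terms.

-175878/22231

Start with 13.
21 + 1/(13/1) = 21 + 1/13 = 274/13
1 + 1/(274/13) = 1 + 13/274 = 287/274
1 + 1/(287/274) = 1 + 274/287 = 561/287
3 + 1/(561/287) = 3 + 287/561 = 1970/561
11 + 1/(1970/561) = 11 + 561/1970 = 22231/1970
-8 + 1/(22231/1970) = -8 + 1970/22231 = -175878/22231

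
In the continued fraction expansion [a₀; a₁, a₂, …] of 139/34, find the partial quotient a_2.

⌊139/34⌋ = 4, remainder 3
⌊34/3⌋ = 11, remainder 1
⌊3/1⌋ = 3, remainder 0

3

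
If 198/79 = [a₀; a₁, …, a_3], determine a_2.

1

198 ÷ 79 → quotient 2, remainder 40
79 ÷ 40 → quotient 1, remainder 39
40 ÷ 39 → quotient 1, remainder 1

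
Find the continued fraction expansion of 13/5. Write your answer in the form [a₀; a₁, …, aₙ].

⌊13/5⌋ = 2, remainder 3
⌊5/3⌋ = 1, remainder 2
⌊3/2⌋ = 1, remainder 1
⌊2/1⌋ = 2, remainder 0

[2; 1, 1, 2]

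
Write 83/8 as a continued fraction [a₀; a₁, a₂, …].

[10; 2, 1, 2]

83 ÷ 8 → quotient 10, remainder 3
8 ÷ 3 → quotient 2, remainder 2
3 ÷ 2 → quotient 1, remainder 1
2 ÷ 1 → quotient 2, remainder 0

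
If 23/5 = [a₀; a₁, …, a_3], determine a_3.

2

Run the Euclidean algorithm, recording each quotient:
⌊23/5⌋ = 4, remainder 3
⌊5/3⌋ = 1, remainder 2
⌊3/2⌋ = 1, remainder 1
⌊2/1⌋ = 2, remainder 0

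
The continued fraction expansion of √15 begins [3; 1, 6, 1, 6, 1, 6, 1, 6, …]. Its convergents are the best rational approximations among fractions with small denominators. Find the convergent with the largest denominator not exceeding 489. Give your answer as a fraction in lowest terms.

List convergents until the denominator exceeds the bound:
a_0 = 3: 3/1  (≤ bound)
a_1 = 1: 4/1  (≤ bound)
a_2 = 6: 27/7  (≤ bound)
a_3 = 1: 31/8  (≤ bound)
a_4 = 6: 213/55  (≤ bound)
a_5 = 1: 244/63  (≤ bound)
a_6 = 6: 1677/433  (≤ bound)
a_7 = 1: 1921/496  (> 489, stop)

1677/433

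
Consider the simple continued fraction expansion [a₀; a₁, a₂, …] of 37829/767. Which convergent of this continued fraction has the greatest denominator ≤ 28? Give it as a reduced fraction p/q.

List convergents until the denominator exceeds the bound:
a_0 = 49: 49/1  (≤ bound)
a_1 = 3: 148/3  (≤ bound)
a_2 = 8: 1233/25  (≤ bound)
a_3 = 2: 2614/53  (> 28, stop)

1233/25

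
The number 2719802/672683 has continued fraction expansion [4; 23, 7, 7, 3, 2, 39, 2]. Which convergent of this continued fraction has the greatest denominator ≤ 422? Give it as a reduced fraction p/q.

a_0 = 4: 4/1  (≤ bound)
a_1 = 23: 93/23  (≤ bound)
a_2 = 7: 655/162  (≤ bound)
a_3 = 7: 4678/1157  (> 422, stop)

655/162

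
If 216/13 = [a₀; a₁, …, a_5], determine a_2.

216 ÷ 13 → quotient 16, remainder 8
13 ÷ 8 → quotient 1, remainder 5
8 ÷ 5 → quotient 1, remainder 3

1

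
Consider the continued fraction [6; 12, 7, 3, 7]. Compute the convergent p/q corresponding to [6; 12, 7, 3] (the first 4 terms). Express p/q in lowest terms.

1624/267

Start with 3.
7 + 1/(3/1) = 7 + 1/3 = 22/3
12 + 1/(22/3) = 12 + 3/22 = 267/22
6 + 1/(267/22) = 6 + 22/267 = 1624/267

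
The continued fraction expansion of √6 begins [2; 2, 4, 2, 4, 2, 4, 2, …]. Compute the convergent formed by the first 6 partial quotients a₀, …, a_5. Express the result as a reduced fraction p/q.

485/198

Build up convergents one term at a time:
a_0 = 2: 2/1
a_1 = 2: 5/2
a_2 = 4: 22/9
a_3 = 2: 49/20
a_4 = 4: 218/89
a_5 = 2: 485/198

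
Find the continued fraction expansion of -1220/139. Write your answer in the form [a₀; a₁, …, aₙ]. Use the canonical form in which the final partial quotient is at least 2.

[-9; 4, 2, 15]

Run the Euclidean algorithm, recording each quotient:
-1220 = -9·139 + 31, so a_0 = -9
139 = 4·31 + 15, so a_1 = 4
31 = 2·15 + 1, so a_2 = 2
15 = 15·1 + 0, so a_3 = 15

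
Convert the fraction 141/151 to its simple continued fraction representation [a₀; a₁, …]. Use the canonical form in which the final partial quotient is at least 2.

[0; 1, 14, 10]

141 = 0·151 + 141, so a_0 = 0
151 = 1·141 + 10, so a_1 = 1
141 = 14·10 + 1, so a_2 = 14
10 = 10·1 + 0, so a_3 = 10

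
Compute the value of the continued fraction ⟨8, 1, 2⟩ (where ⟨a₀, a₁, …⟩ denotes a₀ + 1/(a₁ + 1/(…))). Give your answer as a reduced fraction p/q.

26/3

Start with 2.
1 + 1/(2/1) = 1 + 1/2 = 3/2
8 + 1/(3/2) = 8 + 2/3 = 26/3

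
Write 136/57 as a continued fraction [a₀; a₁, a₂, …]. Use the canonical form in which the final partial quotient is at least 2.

[2; 2, 1, 1, 2, 4]

136 ÷ 57 → quotient 2, remainder 22
57 ÷ 22 → quotient 2, remainder 13
22 ÷ 13 → quotient 1, remainder 9
13 ÷ 9 → quotient 1, remainder 4
9 ÷ 4 → quotient 2, remainder 1
4 ÷ 1 → quotient 4, remainder 0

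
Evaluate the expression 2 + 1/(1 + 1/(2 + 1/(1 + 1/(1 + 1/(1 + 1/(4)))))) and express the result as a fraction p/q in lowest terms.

Starting at the tail and folding back:
Start with 4.
1 + 1/(4/1) = 1 + 1/4 = 5/4
1 + 1/(5/4) = 1 + 4/5 = 9/5
1 + 1/(9/5) = 1 + 5/9 = 14/9
2 + 1/(14/9) = 2 + 9/14 = 37/14
1 + 1/(37/14) = 1 + 14/37 = 51/37
2 + 1/(51/37) = 2 + 37/51 = 139/51

139/51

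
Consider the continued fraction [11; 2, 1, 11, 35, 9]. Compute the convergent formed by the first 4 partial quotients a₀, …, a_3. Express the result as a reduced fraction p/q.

Build up convergents one term at a time:
a_0 = 11: 11/1
a_1 = 2: 23/2
a_2 = 1: 34/3
a_3 = 11: 397/35

397/35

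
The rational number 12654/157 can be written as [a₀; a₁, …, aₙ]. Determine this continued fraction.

Run the Euclidean algorithm, recording each quotient:
12654 ÷ 157 → quotient 80, remainder 94
157 ÷ 94 → quotient 1, remainder 63
94 ÷ 63 → quotient 1, remainder 31
63 ÷ 31 → quotient 2, remainder 1
31 ÷ 1 → quotient 31, remainder 0

[80; 1, 1, 2, 31]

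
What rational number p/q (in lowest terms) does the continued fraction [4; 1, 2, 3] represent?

Build up convergents one term at a time:
a_0 = 4: 4/1
a_1 = 1: 5/1
a_2 = 2: 14/3
a_3 = 3: 47/10

47/10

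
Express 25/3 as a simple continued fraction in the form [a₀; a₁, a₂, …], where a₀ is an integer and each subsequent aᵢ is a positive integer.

25 ÷ 3 → quotient 8, remainder 1
3 ÷ 1 → quotient 3, remainder 0

[8; 3]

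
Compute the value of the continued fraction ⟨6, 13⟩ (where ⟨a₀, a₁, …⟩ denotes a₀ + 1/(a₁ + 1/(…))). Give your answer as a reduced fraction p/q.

Starting at the tail and folding back:
Start with 13.
6 + 1/(13/1) = 6 + 1/13 = 79/13

79/13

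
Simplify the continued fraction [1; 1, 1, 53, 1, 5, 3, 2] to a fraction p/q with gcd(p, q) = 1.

Starting at the tail and folding back:
Start with 2.
3 + 1/(2/1) = 3 + 1/2 = 7/2
5 + 1/(7/2) = 5 + 2/7 = 37/7
1 + 1/(37/7) = 1 + 7/37 = 44/37
53 + 1/(44/37) = 53 + 37/44 = 2369/44
1 + 1/(2369/44) = 1 + 44/2369 = 2413/2369
1 + 1/(2413/2369) = 1 + 2369/2413 = 4782/2413
1 + 1/(4782/2413) = 1 + 2413/4782 = 7195/4782

7195/4782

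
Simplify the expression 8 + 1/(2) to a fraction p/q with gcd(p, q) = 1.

17/2

Compute successive convergents:
a_0 = 8: 8/1
a_1 = 2: 17/2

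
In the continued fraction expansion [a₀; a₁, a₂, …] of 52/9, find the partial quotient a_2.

3

⌊52/9⌋ = 5, remainder 7
⌊9/7⌋ = 1, remainder 2
⌊7/2⌋ = 3, remainder 1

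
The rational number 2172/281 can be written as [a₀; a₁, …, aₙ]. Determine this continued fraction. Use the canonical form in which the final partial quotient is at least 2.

[7; 1, 2, 1, 2, 3, 3, 2]

Repeatedly divide and take the remainder:
2172 = 7·281 + 205, so a_0 = 7
281 = 1·205 + 76, so a_1 = 1
205 = 2·76 + 53, so a_2 = 2
76 = 1·53 + 23, so a_3 = 1
53 = 2·23 + 7, so a_4 = 2
23 = 3·7 + 2, so a_5 = 3
7 = 3·2 + 1, so a_6 = 3
2 = 2·1 + 0, so a_7 = 2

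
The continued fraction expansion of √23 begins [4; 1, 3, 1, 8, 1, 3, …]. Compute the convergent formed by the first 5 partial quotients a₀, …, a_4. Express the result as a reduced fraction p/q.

Work from the innermost term outward:
Start with 8.
1 + 1/(8/1) = 1 + 1/8 = 9/8
3 + 1/(9/8) = 3 + 8/9 = 35/9
1 + 1/(35/9) = 1 + 9/35 = 44/35
4 + 1/(44/35) = 4 + 35/44 = 211/44

211/44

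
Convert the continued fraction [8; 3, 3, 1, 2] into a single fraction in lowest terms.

Collapse the nested fraction from the inside out:
Start with 2.
1 + 1/(2/1) = 1 + 1/2 = 3/2
3 + 1/(3/2) = 3 + 2/3 = 11/3
3 + 1/(11/3) = 3 + 3/11 = 36/11
8 + 1/(36/11) = 8 + 11/36 = 299/36

299/36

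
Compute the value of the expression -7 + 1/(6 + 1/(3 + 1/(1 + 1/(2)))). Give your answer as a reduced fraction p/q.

-472/69

Start with 2.
1 + 1/(2/1) = 1 + 1/2 = 3/2
3 + 1/(3/2) = 3 + 2/3 = 11/3
6 + 1/(11/3) = 6 + 3/11 = 69/11
-7 + 1/(69/11) = -7 + 11/69 = -472/69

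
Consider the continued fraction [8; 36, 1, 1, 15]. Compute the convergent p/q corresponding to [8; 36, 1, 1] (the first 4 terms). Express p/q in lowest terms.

586/73

Start with 1.
1 + 1/(1/1) = 1 + 1/1 = 2/1
36 + 1/(2/1) = 36 + 1/2 = 73/2
8 + 1/(73/2) = 8 + 2/73 = 586/73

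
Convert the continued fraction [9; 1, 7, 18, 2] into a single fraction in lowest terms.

Start with 2.
18 + 1/(2/1) = 18 + 1/2 = 37/2
7 + 1/(37/2) = 7 + 2/37 = 261/37
1 + 1/(261/37) = 1 + 37/261 = 298/261
9 + 1/(298/261) = 9 + 261/298 = 2943/298

2943/298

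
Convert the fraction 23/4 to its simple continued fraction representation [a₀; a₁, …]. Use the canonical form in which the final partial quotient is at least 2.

⌊23/4⌋ = 5, remainder 3
⌊4/3⌋ = 1, remainder 1
⌊3/1⌋ = 3, remainder 0

[5; 1, 3]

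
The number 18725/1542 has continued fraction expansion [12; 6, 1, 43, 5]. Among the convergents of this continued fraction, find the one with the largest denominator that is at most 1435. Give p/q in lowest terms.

3728/307

a_0 = 12: 12/1  (≤ bound)
a_1 = 6: 73/6  (≤ bound)
a_2 = 1: 85/7  (≤ bound)
a_3 = 43: 3728/307  (≤ bound)
a_4 = 5: 18725/1542  (> 1435, stop)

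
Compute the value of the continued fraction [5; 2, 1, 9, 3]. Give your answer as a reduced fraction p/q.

a_0 = 5: 5/1
a_1 = 2: 11/2
a_2 = 1: 16/3
a_3 = 9: 155/29
a_4 = 3: 481/90

481/90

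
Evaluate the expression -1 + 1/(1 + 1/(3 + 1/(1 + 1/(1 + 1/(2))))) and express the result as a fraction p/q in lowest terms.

-5/23

Work from the innermost term outward:
Start with 2.
1 + 1/(2/1) = 1 + 1/2 = 3/2
1 + 1/(3/2) = 1 + 2/3 = 5/3
3 + 1/(5/3) = 3 + 3/5 = 18/5
1 + 1/(18/5) = 1 + 5/18 = 23/18
-1 + 1/(23/18) = -1 + 18/23 = -5/23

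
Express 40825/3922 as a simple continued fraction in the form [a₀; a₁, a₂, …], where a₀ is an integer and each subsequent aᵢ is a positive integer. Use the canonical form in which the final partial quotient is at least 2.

40825 = 10·3922 + 1605, so a_0 = 10
3922 = 2·1605 + 712, so a_1 = 2
1605 = 2·712 + 181, so a_2 = 2
712 = 3·181 + 169, so a_3 = 3
181 = 1·169 + 12, so a_4 = 1
169 = 14·12 + 1, so a_5 = 14
12 = 12·1 + 0, so a_6 = 12

[10; 2, 2, 3, 1, 14, 12]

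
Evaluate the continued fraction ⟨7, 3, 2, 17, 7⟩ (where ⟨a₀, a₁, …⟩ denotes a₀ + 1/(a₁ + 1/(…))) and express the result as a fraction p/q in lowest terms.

a_0 = 7: 7/1
a_1 = 3: 22/3
a_2 = 2: 51/7
a_3 = 17: 889/122
a_4 = 7: 6274/861

6274/861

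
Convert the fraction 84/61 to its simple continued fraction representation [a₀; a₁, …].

Apply division with remainder until the remainder is 0:
84 = 1·61 + 23, so a_0 = 1
61 = 2·23 + 15, so a_1 = 2
23 = 1·15 + 8, so a_2 = 1
15 = 1·8 + 7, so a_3 = 1
8 = 1·7 + 1, so a_4 = 1
7 = 7·1 + 0, so a_5 = 7

[1; 2, 1, 1, 1, 7]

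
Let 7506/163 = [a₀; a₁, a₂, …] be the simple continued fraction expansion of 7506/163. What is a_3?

Repeatedly divide and take the remainder:
7506 = 46·163 + 8, so a_0 = 46
163 = 20·8 + 3, so a_1 = 20
8 = 2·3 + 2, so a_2 = 2
3 = 1·2 + 1, so a_3 = 1

1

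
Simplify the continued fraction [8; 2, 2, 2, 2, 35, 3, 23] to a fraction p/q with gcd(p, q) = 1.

610482/72557

Collapse the nested fraction from the inside out:
Start with 23.
3 + 1/(23/1) = 3 + 1/23 = 70/23
35 + 1/(70/23) = 35 + 23/70 = 2473/70
2 + 1/(2473/70) = 2 + 70/2473 = 5016/2473
2 + 1/(5016/2473) = 2 + 2473/5016 = 12505/5016
2 + 1/(12505/5016) = 2 + 5016/12505 = 30026/12505
2 + 1/(30026/12505) = 2 + 12505/30026 = 72557/30026
8 + 1/(72557/30026) = 8 + 30026/72557 = 610482/72557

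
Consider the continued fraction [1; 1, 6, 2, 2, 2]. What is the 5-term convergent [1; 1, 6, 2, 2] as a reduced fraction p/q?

69/37

Build up convergents one term at a time:
a_0 = 1: 1/1
a_1 = 1: 2/1
a_2 = 6: 13/7
a_3 = 2: 28/15
a_4 = 2: 69/37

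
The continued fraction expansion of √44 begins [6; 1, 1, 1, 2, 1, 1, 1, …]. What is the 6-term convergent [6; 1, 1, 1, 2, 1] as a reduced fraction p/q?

a_0 = 6: 6/1
a_1 = 1: 7/1
a_2 = 1: 13/2
a_3 = 1: 20/3
a_4 = 2: 53/8
a_5 = 1: 73/11

73/11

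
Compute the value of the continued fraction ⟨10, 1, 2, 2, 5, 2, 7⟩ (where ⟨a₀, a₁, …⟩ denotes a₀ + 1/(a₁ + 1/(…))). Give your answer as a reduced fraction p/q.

6630/619

Start with 7.
2 + 1/(7/1) = 2 + 1/7 = 15/7
5 + 1/(15/7) = 5 + 7/15 = 82/15
2 + 1/(82/15) = 2 + 15/82 = 179/82
2 + 1/(179/82) = 2 + 82/179 = 440/179
1 + 1/(440/179) = 1 + 179/440 = 619/440
10 + 1/(619/440) = 10 + 440/619 = 6630/619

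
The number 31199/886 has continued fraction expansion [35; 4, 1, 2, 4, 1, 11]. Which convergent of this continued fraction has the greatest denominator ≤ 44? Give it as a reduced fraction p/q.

a_0 = 35: 35/1  (≤ bound)
a_1 = 4: 141/4  (≤ bound)
a_2 = 1: 176/5  (≤ bound)
a_3 = 2: 493/14  (≤ bound)
a_4 = 4: 2148/61  (> 44, stop)

493/14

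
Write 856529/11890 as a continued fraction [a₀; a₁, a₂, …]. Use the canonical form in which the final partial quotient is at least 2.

[72; 26, 2, 12, 1, 2, 2, 2]

856529 = 72·11890 + 449, so a_0 = 72
11890 = 26·449 + 216, so a_1 = 26
449 = 2·216 + 17, so a_2 = 2
216 = 12·17 + 12, so a_3 = 12
17 = 1·12 + 5, so a_4 = 1
12 = 2·5 + 2, so a_5 = 2
5 = 2·2 + 1, so a_6 = 2
2 = 2·1 + 0, so a_7 = 2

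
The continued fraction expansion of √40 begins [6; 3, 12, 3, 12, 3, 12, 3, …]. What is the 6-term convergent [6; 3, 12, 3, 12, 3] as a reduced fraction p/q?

27379/4329

Start with 3.
12 + 1/(3/1) = 12 + 1/3 = 37/3
3 + 1/(37/3) = 3 + 3/37 = 114/37
12 + 1/(114/37) = 12 + 37/114 = 1405/114
3 + 1/(1405/114) = 3 + 114/1405 = 4329/1405
6 + 1/(4329/1405) = 6 + 1405/4329 = 27379/4329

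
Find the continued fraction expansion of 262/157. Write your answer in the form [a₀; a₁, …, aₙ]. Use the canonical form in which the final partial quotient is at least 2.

262 ÷ 157 → quotient 1, remainder 105
157 ÷ 105 → quotient 1, remainder 52
105 ÷ 52 → quotient 2, remainder 1
52 ÷ 1 → quotient 52, remainder 0

[1; 1, 2, 52]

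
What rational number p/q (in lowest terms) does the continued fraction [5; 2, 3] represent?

Build up convergents one term at a time:
a_0 = 5: 5/1
a_1 = 2: 11/2
a_2 = 3: 38/7

38/7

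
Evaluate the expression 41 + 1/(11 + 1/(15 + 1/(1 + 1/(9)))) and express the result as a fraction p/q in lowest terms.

Start with 9.
1 + 1/(9/1) = 1 + 1/9 = 10/9
15 + 1/(10/9) = 15 + 9/10 = 159/10
11 + 1/(159/10) = 11 + 10/159 = 1759/159
41 + 1/(1759/159) = 41 + 159/1759 = 72278/1759

72278/1759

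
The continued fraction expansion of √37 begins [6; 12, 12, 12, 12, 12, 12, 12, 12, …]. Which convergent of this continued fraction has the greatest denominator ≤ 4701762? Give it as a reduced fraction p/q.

18798954/3090529

a_0 = 6: 6/1  (≤ bound)
a_1 = 12: 73/12  (≤ bound)
a_2 = 12: 882/145  (≤ bound)
a_3 = 12: 10657/1752  (≤ bound)
a_4 = 12: 128766/21169  (≤ bound)
a_5 = 12: 1555849/255780  (≤ bound)
a_6 = 12: 18798954/3090529  (≤ bound)
a_7 = 12: 227143297/37342128  (> 4701762, stop)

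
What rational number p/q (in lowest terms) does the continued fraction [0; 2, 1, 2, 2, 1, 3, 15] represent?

565/1527

a_0 = 0: 0/1
a_1 = 2: 1/2
a_2 = 1: 1/3
a_3 = 2: 3/8
a_4 = 2: 7/19
a_5 = 1: 10/27
a_6 = 3: 37/100
a_7 = 15: 565/1527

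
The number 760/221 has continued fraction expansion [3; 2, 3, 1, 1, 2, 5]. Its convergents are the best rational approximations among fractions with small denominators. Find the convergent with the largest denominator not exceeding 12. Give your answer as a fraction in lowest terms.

31/9

List convergents until the denominator exceeds the bound:
a_0 = 3: 3/1  (≤ bound)
a_1 = 2: 7/2  (≤ bound)
a_2 = 3: 24/7  (≤ bound)
a_3 = 1: 31/9  (≤ bound)
a_4 = 1: 55/16  (> 12, stop)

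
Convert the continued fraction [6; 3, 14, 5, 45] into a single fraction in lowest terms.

a_0 = 6: 6/1
a_1 = 3: 19/3
a_2 = 14: 272/43
a_3 = 5: 1379/218
a_4 = 45: 62327/9853

62327/9853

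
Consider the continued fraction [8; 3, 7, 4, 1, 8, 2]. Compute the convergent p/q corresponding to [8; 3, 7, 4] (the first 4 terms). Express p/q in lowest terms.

Build up convergents one term at a time:
a_0 = 8: 8/1
a_1 = 3: 25/3
a_2 = 7: 183/22
a_3 = 4: 757/91

757/91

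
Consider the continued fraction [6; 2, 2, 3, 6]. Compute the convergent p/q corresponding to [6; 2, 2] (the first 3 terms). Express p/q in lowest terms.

32/5

a_0 = 6: 6/1
a_1 = 2: 13/2
a_2 = 2: 32/5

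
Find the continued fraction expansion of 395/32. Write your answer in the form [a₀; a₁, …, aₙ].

[12; 2, 1, 10]

395 ÷ 32 → quotient 12, remainder 11
32 ÷ 11 → quotient 2, remainder 10
11 ÷ 10 → quotient 1, remainder 1
10 ÷ 1 → quotient 10, remainder 0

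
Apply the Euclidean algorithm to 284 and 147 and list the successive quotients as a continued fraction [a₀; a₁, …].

Run the Euclidean algorithm, recording each quotient:
⌊284/147⌋ = 1, remainder 137
⌊147/137⌋ = 1, remainder 10
⌊137/10⌋ = 13, remainder 7
⌊10/7⌋ = 1, remainder 3
⌊7/3⌋ = 2, remainder 1
⌊3/1⌋ = 3, remainder 0

[1; 1, 13, 1, 2, 3]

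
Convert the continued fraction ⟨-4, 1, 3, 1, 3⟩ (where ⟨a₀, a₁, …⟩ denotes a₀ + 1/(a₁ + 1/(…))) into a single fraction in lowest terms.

-61/19

a_0 = -4: -4/1
a_1 = 1: -3/1
a_2 = 3: -13/4
a_3 = 1: -16/5
a_4 = 3: -61/19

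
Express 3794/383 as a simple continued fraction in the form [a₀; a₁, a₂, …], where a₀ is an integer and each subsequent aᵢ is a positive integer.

[9; 1, 9, 1, 1, 1, 3, 3]

⌊3794/383⌋ = 9, remainder 347
⌊383/347⌋ = 1, remainder 36
⌊347/36⌋ = 9, remainder 23
⌊36/23⌋ = 1, remainder 13
⌊23/13⌋ = 1, remainder 10
⌊13/10⌋ = 1, remainder 3
⌊10/3⌋ = 3, remainder 1
⌊3/1⌋ = 3, remainder 0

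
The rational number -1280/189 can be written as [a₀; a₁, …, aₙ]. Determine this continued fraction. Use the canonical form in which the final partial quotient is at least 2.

[-7; 4, 2, 1, 1, 8]

-1280 = -7·189 + 43, so a_0 = -7
189 = 4·43 + 17, so a_1 = 4
43 = 2·17 + 9, so a_2 = 2
17 = 1·9 + 8, so a_3 = 1
9 = 1·8 + 1, so a_4 = 1
8 = 8·1 + 0, so a_5 = 8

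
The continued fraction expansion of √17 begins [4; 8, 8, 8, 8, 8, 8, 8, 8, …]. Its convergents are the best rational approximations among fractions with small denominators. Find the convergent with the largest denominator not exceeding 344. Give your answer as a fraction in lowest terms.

a_0 = 4: 4/1  (≤ bound)
a_1 = 8: 33/8  (≤ bound)
a_2 = 8: 268/65  (≤ bound)
a_3 = 8: 2177/528  (> 344, stop)

268/65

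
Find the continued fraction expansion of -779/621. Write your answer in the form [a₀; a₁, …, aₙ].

-779 = -2·621 + 463, so a_0 = -2
621 = 1·463 + 158, so a_1 = 1
463 = 2·158 + 147, so a_2 = 2
158 = 1·147 + 11, so a_3 = 1
147 = 13·11 + 4, so a_4 = 13
11 = 2·4 + 3, so a_5 = 2
4 = 1·3 + 1, so a_6 = 1
3 = 3·1 + 0, so a_7 = 3

[-2; 1, 2, 1, 13, 2, 1, 3]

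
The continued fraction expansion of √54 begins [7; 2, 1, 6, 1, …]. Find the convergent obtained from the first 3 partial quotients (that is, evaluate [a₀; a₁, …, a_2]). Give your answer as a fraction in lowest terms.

22/3

a_0 = 7: 7/1
a_1 = 2: 15/2
a_2 = 1: 22/3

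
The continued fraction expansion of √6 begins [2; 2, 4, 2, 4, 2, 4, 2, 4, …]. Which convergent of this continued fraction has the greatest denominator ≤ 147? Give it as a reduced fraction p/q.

a_0 = 2: 2/1  (≤ bound)
a_1 = 2: 5/2  (≤ bound)
a_2 = 4: 22/9  (≤ bound)
a_3 = 2: 49/20  (≤ bound)
a_4 = 4: 218/89  (≤ bound)
a_5 = 2: 485/198  (> 147, stop)

218/89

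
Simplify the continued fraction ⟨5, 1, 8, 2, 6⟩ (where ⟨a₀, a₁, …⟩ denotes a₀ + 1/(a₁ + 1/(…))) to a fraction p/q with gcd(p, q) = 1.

Work from the innermost term outward:
Start with 6.
2 + 1/(6/1) = 2 + 1/6 = 13/6
8 + 1/(13/6) = 8 + 6/13 = 110/13
1 + 1/(110/13) = 1 + 13/110 = 123/110
5 + 1/(123/110) = 5 + 110/123 = 725/123

725/123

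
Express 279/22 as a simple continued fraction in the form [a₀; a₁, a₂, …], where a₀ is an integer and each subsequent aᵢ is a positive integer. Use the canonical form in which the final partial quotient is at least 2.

[12; 1, 2, 7]

Run the Euclidean algorithm, recording each quotient:
279 ÷ 22 → quotient 12, remainder 15
22 ÷ 15 → quotient 1, remainder 7
15 ÷ 7 → quotient 2, remainder 1
7 ÷ 1 → quotient 7, remainder 0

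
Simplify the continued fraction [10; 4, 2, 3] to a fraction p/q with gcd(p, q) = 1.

317/31

Start with 3.
2 + 1/(3/1) = 2 + 1/3 = 7/3
4 + 1/(7/3) = 4 + 3/7 = 31/7
10 + 1/(31/7) = 10 + 7/31 = 317/31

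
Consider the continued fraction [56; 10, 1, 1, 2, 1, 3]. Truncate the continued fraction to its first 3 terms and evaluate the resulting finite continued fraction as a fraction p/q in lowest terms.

617/11

Start with 1.
10 + 1/(1/1) = 10 + 1/1 = 11/1
56 + 1/(11/1) = 56 + 1/11 = 617/11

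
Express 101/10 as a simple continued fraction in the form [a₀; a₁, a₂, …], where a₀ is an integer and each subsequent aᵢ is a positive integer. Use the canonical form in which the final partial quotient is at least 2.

101 = 10·10 + 1, so a_0 = 10
10 = 10·1 + 0, so a_1 = 10

[10; 10]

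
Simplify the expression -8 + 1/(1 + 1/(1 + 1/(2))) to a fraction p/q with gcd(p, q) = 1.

Start with 2.
1 + 1/(2/1) = 1 + 1/2 = 3/2
1 + 1/(3/2) = 1 + 2/3 = 5/3
-8 + 1/(5/3) = -8 + 3/5 = -37/5

-37/5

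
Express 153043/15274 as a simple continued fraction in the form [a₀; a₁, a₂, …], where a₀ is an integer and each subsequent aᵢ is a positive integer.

153043 = 10·15274 + 303, so a_0 = 10
15274 = 50·303 + 124, so a_1 = 50
303 = 2·124 + 55, so a_2 = 2
124 = 2·55 + 14, so a_3 = 2
55 = 3·14 + 13, so a_4 = 3
14 = 1·13 + 1, so a_5 = 1
13 = 13·1 + 0, so a_6 = 13

[10; 50, 2, 2, 3, 1, 13]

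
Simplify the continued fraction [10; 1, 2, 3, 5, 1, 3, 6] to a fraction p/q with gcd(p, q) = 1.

Start with 6.
3 + 1/(6/1) = 3 + 1/6 = 19/6
1 + 1/(19/6) = 1 + 6/19 = 25/19
5 + 1/(25/19) = 5 + 19/25 = 144/25
3 + 1/(144/25) = 3 + 25/144 = 457/144
2 + 1/(457/144) = 2 + 144/457 = 1058/457
1 + 1/(1058/457) = 1 + 457/1058 = 1515/1058
10 + 1/(1515/1058) = 10 + 1058/1515 = 16208/1515

16208/1515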